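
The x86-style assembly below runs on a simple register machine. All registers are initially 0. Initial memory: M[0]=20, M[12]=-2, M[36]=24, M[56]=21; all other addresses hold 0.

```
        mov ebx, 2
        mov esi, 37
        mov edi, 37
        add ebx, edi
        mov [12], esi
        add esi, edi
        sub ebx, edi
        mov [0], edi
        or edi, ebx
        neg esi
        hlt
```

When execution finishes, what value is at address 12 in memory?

37

mov ebx, 2 → ebx=2
mov esi, 37 → esi=37
mov edi, 37 → edi=37
add ebx, edi → ebx=2+37=39
mov [12], esi → M[12]=37
add esi, edi → esi=37+37=74
sub ebx, edi → ebx=39-37=2
mov [0], edi → M[0]=37
or edi, ebx → edi=37|2=39
neg esi → esi=-(74)=-74
halt.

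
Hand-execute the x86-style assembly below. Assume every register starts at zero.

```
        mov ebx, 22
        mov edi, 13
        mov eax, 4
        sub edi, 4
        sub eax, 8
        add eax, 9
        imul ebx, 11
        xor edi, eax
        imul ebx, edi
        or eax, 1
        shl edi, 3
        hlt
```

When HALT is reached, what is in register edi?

96

ebx=22
edi=13
eax=4
edi=13-4=9
eax=4-8=-4
eax=(-4)+9=5
ebx=22*11=242
edi=9^5=12
ebx=242*12=2904
eax=5|1=5
edi=12<<3=96
halt.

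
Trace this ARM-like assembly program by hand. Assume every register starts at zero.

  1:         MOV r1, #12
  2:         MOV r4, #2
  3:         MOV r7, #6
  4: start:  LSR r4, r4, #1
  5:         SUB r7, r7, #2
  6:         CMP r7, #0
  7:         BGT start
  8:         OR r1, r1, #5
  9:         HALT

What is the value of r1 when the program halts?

13

after MOV r1, #12: r1=12
after MOV r4, #2: r4=2
after MOV r7, #6: r7=6
after LSR r4, r4, #1: r4=2>>1=1
after SUB r7, r7, #2: r7=6-2=4
CMP r7, #0  (cmp 4,0)
BGT start: taken
after LSR r4, r4, #1: r4=1>>1=0
after SUB r7, r7, #2: r7=4-2=2
CMP r7, #0  (cmp 2,0)
BGT start: taken
after LSR r4, r4, #1: r4=0>>1=0
after SUB r7, r7, #2: r7=2-2=0
CMP r7, #0  (cmp 0,0)
BGT start: not taken
after OR r1, r1, #5: r1=12|5=13
halt.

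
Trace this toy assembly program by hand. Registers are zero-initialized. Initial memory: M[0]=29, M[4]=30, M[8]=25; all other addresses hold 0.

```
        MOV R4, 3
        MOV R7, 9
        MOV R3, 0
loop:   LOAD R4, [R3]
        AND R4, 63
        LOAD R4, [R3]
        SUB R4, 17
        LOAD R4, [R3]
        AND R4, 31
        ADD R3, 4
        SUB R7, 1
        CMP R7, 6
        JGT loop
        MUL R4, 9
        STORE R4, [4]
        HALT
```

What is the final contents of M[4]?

R4=3
R7=9
R3=0
R4=M[0]=29
R4=29&63=29
R4=M[0]=29
R4=29-17=12
R4=M[0]=29
R4=29&31=29
R3=0+4=4
R7=9-1=8
CMP R7, 6  (cmp 8,6)
JGT loop: taken
R4=M[4]=30
R4=30&63=30
R4=M[4]=30
R4=30-17=13
R4=M[4]=30
R4=30&31=30
R3=4+4=8
R7=8-1=7
CMP R7, 6  (cmp 7,6)
JGT loop: taken
R4=M[8]=25
R4=25&63=25
R4=M[8]=25
R4=25-17=8
R4=M[8]=25
R4=25&31=25
R3=8+4=12
R7=7-1=6
CMP R7, 6  (cmp 6,6)
JGT loop: not taken
R4=25*9=225
STORE R4, [4] → M[4]=225
halt.

225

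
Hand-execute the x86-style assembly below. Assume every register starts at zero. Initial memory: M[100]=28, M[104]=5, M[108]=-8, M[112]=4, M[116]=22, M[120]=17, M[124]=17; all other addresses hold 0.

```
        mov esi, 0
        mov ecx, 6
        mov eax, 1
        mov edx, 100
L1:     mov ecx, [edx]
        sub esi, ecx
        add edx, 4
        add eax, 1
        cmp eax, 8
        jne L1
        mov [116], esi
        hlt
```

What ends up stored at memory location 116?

-85

after mov esi, 0: esi=0
after mov ecx, 6: ecx=6
after mov eax, 1: eax=1
after mov edx, 100: edx=100
after mov ecx, [edx]: ecx=M[100]=28
after sub esi, ecx: esi=0-28=-28
after add edx, 4: edx=100+4=104
after add eax, 1: eax=1+1=2
cmp eax, 8  (cmp 2,8)
jne L1: taken
after mov ecx, [edx]: ecx=M[104]=5
after sub esi, ecx: esi=(-28)-5=-33
after add edx, 4: edx=104+4=108
after add eax, 1: eax=2+1=3
cmp eax, 8  (cmp 3,8)
jne L1: taken
after mov ecx, [edx]: ecx=M[108]=-8
after sub esi, ecx: esi=(-33)-(-8)=-25
after add edx, 4: edx=108+4=112
after add eax, 1: eax=3+1=4
cmp eax, 8  (cmp 4,8)
jne L1: taken
after mov ecx, [edx]: ecx=M[112]=4
after sub esi, ecx: esi=(-25)-4=-29
after add edx, 4: edx=112+4=116
after add eax, 1: eax=4+1=5
cmp eax, 8  (cmp 5,8)
jne L1: taken
after mov ecx, [edx]: ecx=M[116]=22
after sub esi, ecx: esi=(-29)-22=-51
after add edx, 4: edx=116+4=120
after add eax, 1: eax=5+1=6
cmp eax, 8  (cmp 6,8)
jne L1: taken
after mov ecx, [edx]: ecx=M[120]=17
after sub esi, ecx: esi=(-51)-17=-68
after add edx, 4: edx=120+4=124
after add eax, 1: eax=6+1=7
cmp eax, 8  (cmp 7,8)
jne L1: taken
after mov ecx, [edx]: ecx=M[124]=17
after sub esi, ecx: esi=(-68)-17=-85
after add edx, 4: edx=124+4=128
after add eax, 1: eax=7+1=8
cmp eax, 8  (cmp 8,8)
jne L1: not taken
mov [116], esi → M[116]=-85
halt.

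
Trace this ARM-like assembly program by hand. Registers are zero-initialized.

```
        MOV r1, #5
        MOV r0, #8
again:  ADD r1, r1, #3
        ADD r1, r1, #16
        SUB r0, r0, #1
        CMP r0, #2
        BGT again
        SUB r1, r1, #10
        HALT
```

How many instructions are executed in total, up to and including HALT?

34

after MOV r1, #5: r1=5
after MOV r0, #8: r0=8
after ADD r1, r1, #3: r1=5+3=8
after ADD r1, r1, #16: r1=8+16=24
after SUB r0, r0, #1: r0=8-1=7
CMP r0, #2  (cmp 7,2)
BGT again: taken
after ADD r1, r1, #3: r1=24+3=27
after ADD r1, r1, #16: r1=27+16=43
after SUB r0, r0, #1: r0=7-1=6
CMP r0, #2  (cmp 6,2)
BGT again: taken
after ADD r1, r1, #3: r1=43+3=46
after ADD r1, r1, #16: r1=46+16=62
after SUB r0, r0, #1: r0=6-1=5
CMP r0, #2  (cmp 5,2)
BGT again: taken
after ADD r1, r1, #3: r1=62+3=65
after ADD r1, r1, #16: r1=65+16=81
after SUB r0, r0, #1: r0=5-1=4
CMP r0, #2  (cmp 4,2)
BGT again: taken
after ADD r1, r1, #3: r1=81+3=84
after ADD r1, r1, #16: r1=84+16=100
after SUB r0, r0, #1: r0=4-1=3
CMP r0, #2  (cmp 3,2)
BGT again: taken
after ADD r1, r1, #3: r1=100+3=103
after ADD r1, r1, #16: r1=103+16=119
after SUB r0, r0, #1: r0=3-1=2
CMP r0, #2  (cmp 2,2)
BGT again: not taken
after SUB r1, r1, #10: r1=119-10=109
halt.
Total executed instructions: 34.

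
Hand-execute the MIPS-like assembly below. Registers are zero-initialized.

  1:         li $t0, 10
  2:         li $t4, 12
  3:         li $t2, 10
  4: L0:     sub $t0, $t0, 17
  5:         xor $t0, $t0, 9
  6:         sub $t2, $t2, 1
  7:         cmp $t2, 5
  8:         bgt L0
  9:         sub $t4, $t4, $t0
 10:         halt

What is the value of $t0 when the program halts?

after li $t0, 10: $t0=10
after li $t4, 12: $t4=12
after li $t2, 10: $t2=10
after sub $t0, $t0, 17: $t0=10-17=-7
after xor $t0, $t0, 9: $t0=(-7)^9=-16
after sub $t2, $t2, 1: $t2=10-1=9
cmp $t2, 5  (cmp 9,5)
bgt L0: taken
after sub $t0, $t0, 17: $t0=(-16)-17=-33
after xor $t0, $t0, 9: $t0=(-33)^9=-42
after sub $t2, $t2, 1: $t2=9-1=8
cmp $t2, 5  (cmp 8,5)
bgt L0: taken
after sub $t0, $t0, 17: $t0=(-42)-17=-59
after xor $t0, $t0, 9: $t0=(-59)^9=-52
after sub $t2, $t2, 1: $t2=8-1=7
cmp $t2, 5  (cmp 7,5)
bgt L0: taken
after sub $t0, $t0, 17: $t0=(-52)-17=-69
after xor $t0, $t0, 9: $t0=(-69)^9=-78
after sub $t2, $t2, 1: $t2=7-1=6
cmp $t2, 5  (cmp 6,5)
bgt L0: taken
after sub $t0, $t0, 17: $t0=(-78)-17=-95
after xor $t0, $t0, 9: $t0=(-95)^9=-88
after sub $t2, $t2, 1: $t2=6-1=5
cmp $t2, 5  (cmp 5,5)
bgt L0: not taken
after sub $t4, $t4, $t0: $t4=12-(-88)=100
halt.

-88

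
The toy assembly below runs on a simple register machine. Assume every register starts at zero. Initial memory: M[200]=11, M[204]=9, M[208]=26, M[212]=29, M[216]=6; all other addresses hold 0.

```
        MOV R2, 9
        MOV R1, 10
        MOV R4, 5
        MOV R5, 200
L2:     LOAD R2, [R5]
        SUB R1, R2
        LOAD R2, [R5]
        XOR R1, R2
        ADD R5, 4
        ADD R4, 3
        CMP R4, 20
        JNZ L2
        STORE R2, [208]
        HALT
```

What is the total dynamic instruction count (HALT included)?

46

MOV R2, 9 → R2=9
MOV R1, 10 → R1=10
MOV R4, 5 → R4=5
MOV R5, 200 → R5=200
LOAD R2, [R5] → R2=M[200]=11
SUB R1, R2 → R1=10-11=-1
LOAD R2, [R5] → R2=M[200]=11
XOR R1, R2 → R1=(-1)^11=-12
ADD R5, 4 → R5=200+4=204
ADD R4, 3 → R4=5+3=8
CMP R4, 20  (cmp 8,20)
JNZ L2: taken
LOAD R2, [R5] → R2=M[204]=9
SUB R1, R2 → R1=(-12)-9=-21
LOAD R2, [R5] → R2=M[204]=9
XOR R1, R2 → R1=(-21)^9=-30
ADD R5, 4 → R5=204+4=208
ADD R4, 3 → R4=8+3=11
CMP R4, 20  (cmp 11,20)
JNZ L2: taken
LOAD R2, [R5] → R2=M[208]=26
SUB R1, R2 → R1=(-30)-26=-56
LOAD R2, [R5] → R2=M[208]=26
XOR R1, R2 → R1=(-56)^26=-46
ADD R5, 4 → R5=208+4=212
ADD R4, 3 → R4=11+3=14
CMP R4, 20  (cmp 14,20)
JNZ L2: taken
LOAD R2, [R5] → R2=M[212]=29
SUB R1, R2 → R1=(-46)-29=-75
LOAD R2, [R5] → R2=M[212]=29
XOR R1, R2 → R1=(-75)^29=-88
ADD R5, 4 → R5=212+4=216
ADD R4, 3 → R4=14+3=17
CMP R4, 20  (cmp 17,20)
JNZ L2: taken
LOAD R2, [R5] → R2=M[216]=6
SUB R1, R2 → R1=(-88)-6=-94
LOAD R2, [R5] → R2=M[216]=6
XOR R1, R2 → R1=(-94)^6=-92
ADD R5, 4 → R5=216+4=220
ADD R4, 3 → R4=17+3=20
CMP R4, 20  (cmp 20,20)
JNZ L2: not taken
STORE R2, [208] → M[208]=6
halt.
Total executed instructions: 46.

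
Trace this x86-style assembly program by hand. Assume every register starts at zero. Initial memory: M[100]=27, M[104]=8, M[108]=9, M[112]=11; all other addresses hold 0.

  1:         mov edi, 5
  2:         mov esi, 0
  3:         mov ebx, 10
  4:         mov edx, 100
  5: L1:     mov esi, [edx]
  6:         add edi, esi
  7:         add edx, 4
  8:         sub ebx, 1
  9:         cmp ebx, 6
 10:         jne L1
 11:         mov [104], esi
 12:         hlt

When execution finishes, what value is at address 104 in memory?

11

mov edi, 5 → edi=5
mov esi, 0 → esi=0
mov ebx, 10 → ebx=10
mov edx, 100 → edx=100
mov esi, [edx] → esi=M[100]=27
add edi, esi → edi=5+27=32
add edx, 4 → edx=100+4=104
sub ebx, 1 → ebx=10-1=9
cmp ebx, 6  (cmp 9,6)
jne L1: taken
mov esi, [edx] → esi=M[104]=8
add edi, esi → edi=32+8=40
add edx, 4 → edx=104+4=108
sub ebx, 1 → ebx=9-1=8
cmp ebx, 6  (cmp 8,6)
jne L1: taken
mov esi, [edx] → esi=M[108]=9
add edi, esi → edi=40+9=49
add edx, 4 → edx=108+4=112
sub ebx, 1 → ebx=8-1=7
cmp ebx, 6  (cmp 7,6)
jne L1: taken
mov esi, [edx] → esi=M[112]=11
add edi, esi → edi=49+11=60
add edx, 4 → edx=112+4=116
sub ebx, 1 → ebx=7-1=6
cmp ebx, 6  (cmp 6,6)
jne L1: not taken
mov [104], esi → M[104]=11
halt.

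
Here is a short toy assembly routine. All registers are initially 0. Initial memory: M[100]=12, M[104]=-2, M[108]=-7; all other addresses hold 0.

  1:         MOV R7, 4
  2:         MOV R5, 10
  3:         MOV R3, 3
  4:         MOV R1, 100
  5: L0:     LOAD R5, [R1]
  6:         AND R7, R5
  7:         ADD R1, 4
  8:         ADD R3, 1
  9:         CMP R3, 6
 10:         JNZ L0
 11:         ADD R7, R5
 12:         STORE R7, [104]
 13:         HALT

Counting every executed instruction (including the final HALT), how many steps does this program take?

R7=4
R5=10
R3=3
R1=100
R5=M[100]=12
R7=4&12=4
R1=100+4=104
R3=3+1=4
CMP R3, 6  (cmp 4,6)
JNZ L0: taken
R5=M[104]=-2
R7=4&(-2)=4
R1=104+4=108
R3=4+1=5
CMP R3, 6  (cmp 5,6)
JNZ L0: taken
R5=M[108]=-7
R7=4&(-7)=0
R1=108+4=112
R3=5+1=6
CMP R3, 6  (cmp 6,6)
JNZ L0: not taken
R7=0+(-7)=-7
STORE R7, [104] → M[104]=-7
halt.
Total executed instructions: 25.

25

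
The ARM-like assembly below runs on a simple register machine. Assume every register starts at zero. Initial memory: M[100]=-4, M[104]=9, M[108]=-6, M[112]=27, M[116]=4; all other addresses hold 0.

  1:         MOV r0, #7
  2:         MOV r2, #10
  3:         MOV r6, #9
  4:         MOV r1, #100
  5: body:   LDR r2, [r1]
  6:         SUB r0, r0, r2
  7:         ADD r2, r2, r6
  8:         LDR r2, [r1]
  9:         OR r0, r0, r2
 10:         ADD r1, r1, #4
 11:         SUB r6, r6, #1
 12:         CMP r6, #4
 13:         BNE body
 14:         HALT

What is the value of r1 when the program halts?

after MOV r0, #7: r0=7
after MOV r2, #10: r2=10
after MOV r6, #9: r6=9
after MOV r1, #100: r1=100
after LDR r2, [r1]: r2=M[100]=-4
after SUB r0, r0, r2: r0=7-(-4)=11
after ADD r2, r2, r6: r2=(-4)+9=5
after LDR r2, [r1]: r2=M[100]=-4
after OR r0, r0, r2: r0=11|(-4)=-1
after ADD r1, r1, #4: r1=100+4=104
after SUB r6, r6, #1: r6=9-1=8
CMP r6, #4  (cmp 8,4)
BNE body: taken
after LDR r2, [r1]: r2=M[104]=9
after SUB r0, r0, r2: r0=(-1)-9=-10
after ADD r2, r2, r6: r2=9+8=17
after LDR r2, [r1]: r2=M[104]=9
after OR r0, r0, r2: r0=(-10)|9=-1
after ADD r1, r1, #4: r1=104+4=108
after SUB r6, r6, #1: r6=8-1=7
CMP r6, #4  (cmp 7,4)
BNE body: taken
after LDR r2, [r1]: r2=M[108]=-6
after SUB r0, r0, r2: r0=(-1)-(-6)=5
after ADD r2, r2, r6: r2=(-6)+7=1
after LDR r2, [r1]: r2=M[108]=-6
after OR r0, r0, r2: r0=5|(-6)=-1
after ADD r1, r1, #4: r1=108+4=112
after SUB r6, r6, #1: r6=7-1=6
CMP r6, #4  (cmp 6,4)
BNE body: taken
after LDR r2, [r1]: r2=M[112]=27
after SUB r0, r0, r2: r0=(-1)-27=-28
after ADD r2, r2, r6: r2=27+6=33
after LDR r2, [r1]: r2=M[112]=27
after OR r0, r0, r2: r0=(-28)|27=-1
after ADD r1, r1, #4: r1=112+4=116
after SUB r6, r6, #1: r6=6-1=5
CMP r6, #4  (cmp 5,4)
BNE body: taken
after LDR r2, [r1]: r2=M[116]=4
after SUB r0, r0, r2: r0=(-1)-4=-5
after ADD r2, r2, r6: r2=4+5=9
after LDR r2, [r1]: r2=M[116]=4
after OR r0, r0, r2: r0=(-5)|4=-1
after ADD r1, r1, #4: r1=116+4=120
after SUB r6, r6, #1: r6=5-1=4
CMP r6, #4  (cmp 4,4)
BNE body: not taken
halt.

120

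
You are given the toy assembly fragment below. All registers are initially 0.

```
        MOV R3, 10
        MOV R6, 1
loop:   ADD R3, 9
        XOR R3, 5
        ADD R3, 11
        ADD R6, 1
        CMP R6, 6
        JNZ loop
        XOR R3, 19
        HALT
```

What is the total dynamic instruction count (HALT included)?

34

R3=10
R6=1
R3=10+9=19
R3=19^5=22
R3=22+11=33
R6=1+1=2
CMP R6, 6  (cmp 2,6)
JNZ loop: taken
R3=33+9=42
R3=42^5=47
R3=47+11=58
R6=2+1=3
CMP R6, 6  (cmp 3,6)
JNZ loop: taken
R3=58+9=67
R3=67^5=70
R3=70+11=81
R6=3+1=4
CMP R6, 6  (cmp 4,6)
JNZ loop: taken
R3=81+9=90
R3=90^5=95
R3=95+11=106
R6=4+1=5
CMP R6, 6  (cmp 5,6)
JNZ loop: taken
R3=106+9=115
R3=115^5=118
R3=118+11=129
R6=5+1=6
CMP R6, 6  (cmp 6,6)
JNZ loop: not taken
R3=129^19=146
halt.
Total executed instructions: 34.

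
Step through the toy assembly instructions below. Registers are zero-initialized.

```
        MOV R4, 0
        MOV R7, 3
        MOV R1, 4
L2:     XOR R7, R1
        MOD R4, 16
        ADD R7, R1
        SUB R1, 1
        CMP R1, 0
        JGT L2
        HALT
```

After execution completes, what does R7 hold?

11

MOV R4, 0 → R4=0
MOV R7, 3 → R7=3
MOV R1, 4 → R1=4
XOR R7, R1 → R7=3^4=7
MOD R4, 16 → R4=0%16=0
ADD R7, R1 → R7=7+4=11
SUB R1, 1 → R1=4-1=3
CMP R1, 0  (cmp 3,0)
JGT L2: taken
XOR R7, R1 → R7=11^3=8
MOD R4, 16 → R4=0%16=0
ADD R7, R1 → R7=8+3=11
SUB R1, 1 → R1=3-1=2
CMP R1, 0  (cmp 2,0)
JGT L2: taken
XOR R7, R1 → R7=11^2=9
MOD R4, 16 → R4=0%16=0
ADD R7, R1 → R7=9+2=11
SUB R1, 1 → R1=2-1=1
CMP R1, 0  (cmp 1,0)
JGT L2: taken
XOR R7, R1 → R7=11^1=10
MOD R4, 16 → R4=0%16=0
ADD R7, R1 → R7=10+1=11
SUB R1, 1 → R1=1-1=0
CMP R1, 0  (cmp 0,0)
JGT L2: not taken
halt.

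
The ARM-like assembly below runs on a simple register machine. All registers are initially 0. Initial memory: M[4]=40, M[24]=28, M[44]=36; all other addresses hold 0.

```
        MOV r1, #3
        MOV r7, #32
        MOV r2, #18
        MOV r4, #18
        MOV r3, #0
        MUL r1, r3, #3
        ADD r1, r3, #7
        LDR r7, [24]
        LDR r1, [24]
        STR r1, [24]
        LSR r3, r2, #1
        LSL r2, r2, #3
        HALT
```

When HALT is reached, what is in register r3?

r1=3
r7=32
r2=18
r4=18
r3=0
r1=0*3=0
r1=0+7=7
r7=M[24]=28
r1=M[24]=28
STR r1, [24] → M[24]=28
r3=18>>1=9
r2=18<<3=144
halt.

9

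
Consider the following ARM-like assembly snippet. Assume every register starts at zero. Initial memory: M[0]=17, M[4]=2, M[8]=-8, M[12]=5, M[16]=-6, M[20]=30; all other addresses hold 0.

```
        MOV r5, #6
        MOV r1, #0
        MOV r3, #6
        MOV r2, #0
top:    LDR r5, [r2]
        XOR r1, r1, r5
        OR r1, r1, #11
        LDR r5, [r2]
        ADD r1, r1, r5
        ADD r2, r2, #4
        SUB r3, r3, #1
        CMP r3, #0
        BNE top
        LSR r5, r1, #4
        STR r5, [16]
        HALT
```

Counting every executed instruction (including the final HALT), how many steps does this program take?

61

after MOV r5, #6: r5=6
after MOV r1, #0: r1=0
after MOV r3, #6: r3=6
after MOV r2, #0: r2=0
after LDR r5, [r2]: r5=M[0]=17
after XOR r1, r1, r5: r1=0^17=17
after OR r1, r1, #11: r1=17|11=27
after LDR r5, [r2]: r5=M[0]=17
after ADD r1, r1, r5: r1=27+17=44
after ADD r2, r2, #4: r2=0+4=4
after SUB r3, r3, #1: r3=6-1=5
CMP r3, #0  (cmp 5,0)
BNE top: taken
after LDR r5, [r2]: r5=M[4]=2
after XOR r1, r1, r5: r1=44^2=46
after OR r1, r1, #11: r1=46|11=47
after LDR r5, [r2]: r5=M[4]=2
after ADD r1, r1, r5: r1=47+2=49
after ADD r2, r2, #4: r2=4+4=8
after SUB r3, r3, #1: r3=5-1=4
CMP r3, #0  (cmp 4,0)
BNE top: taken
after LDR r5, [r2]: r5=M[8]=-8
after XOR r1, r1, r5: r1=49^(-8)=-55
after OR r1, r1, #11: r1=(-55)|11=-53
after LDR r5, [r2]: r5=M[8]=-8
after ADD r1, r1, r5: r1=(-53)+(-8)=-61
after ADD r2, r2, #4: r2=8+4=12
after SUB r3, r3, #1: r3=4-1=3
CMP r3, #0  (cmp 3,0)
BNE top: taken
after LDR r5, [r2]: r5=M[12]=5
after XOR r1, r1, r5: r1=(-61)^5=-58
after OR r1, r1, #11: r1=(-58)|11=-49
after LDR r5, [r2]: r5=M[12]=5
after ADD r1, r1, r5: r1=(-49)+5=-44
after ADD r2, r2, #4: r2=12+4=16
after SUB r3, r3, #1: r3=3-1=2
CMP r3, #0  (cmp 2,0)
BNE top: taken
after LDR r5, [r2]: r5=M[16]=-6
after XOR r1, r1, r5: r1=(-44)^(-6)=46
after OR r1, r1, #11: r1=46|11=47
after LDR r5, [r2]: r5=M[16]=-6
after ADD r1, r1, r5: r1=47+(-6)=41
after ADD r2, r2, #4: r2=16+4=20
after SUB r3, r3, #1: r3=2-1=1
CMP r3, #0  (cmp 1,0)
BNE top: taken
after LDR r5, [r2]: r5=M[20]=30
after XOR r1, r1, r5: r1=41^30=55
after OR r1, r1, #11: r1=55|11=63
after LDR r5, [r2]: r5=M[20]=30
after ADD r1, r1, r5: r1=63+30=93
after ADD r2, r2, #4: r2=20+4=24
after SUB r3, r3, #1: r3=1-1=0
CMP r3, #0  (cmp 0,0)
BNE top: not taken
after LSR r5, r1, #4: r5=93>>4=5
STR r5, [16] → M[16]=5
halt.
Total executed instructions: 61.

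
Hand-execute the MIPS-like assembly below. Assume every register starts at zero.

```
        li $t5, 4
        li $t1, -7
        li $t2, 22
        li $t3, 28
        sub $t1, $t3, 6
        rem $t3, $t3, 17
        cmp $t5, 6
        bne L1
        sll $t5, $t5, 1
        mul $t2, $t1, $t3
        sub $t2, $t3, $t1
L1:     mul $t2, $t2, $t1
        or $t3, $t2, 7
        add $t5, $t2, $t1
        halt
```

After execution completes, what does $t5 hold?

li $t5, 4 → $t5=4
li $t1, -7 → $t1=-7
li $t2, 22 → $t2=22
li $t3, 28 → $t3=28
sub $t1, $t3, 6 → $t1=28-6=22
rem $t3, $t3, 17 → $t3=28%17=11
cmp $t5, 6  (cmp 4,6)
bne L1: taken
mul $t2, $t2, $t1 → $t2=22*22=484
or $t3, $t2, 7 → $t3=484|7=487
add $t5, $t2, $t1 → $t5=484+22=506
halt.

506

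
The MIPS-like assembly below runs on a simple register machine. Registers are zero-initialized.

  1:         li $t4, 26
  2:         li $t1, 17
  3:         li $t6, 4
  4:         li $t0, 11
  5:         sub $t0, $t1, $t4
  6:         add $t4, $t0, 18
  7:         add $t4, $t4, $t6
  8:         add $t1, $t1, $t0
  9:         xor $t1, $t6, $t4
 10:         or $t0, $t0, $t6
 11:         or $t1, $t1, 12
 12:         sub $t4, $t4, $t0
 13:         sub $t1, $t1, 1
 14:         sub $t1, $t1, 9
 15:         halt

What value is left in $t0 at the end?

-9

$t4=26
$t1=17
$t6=4
$t0=11
$t0=17-26=-9
$t4=(-9)+18=9
$t4=9+4=13
$t1=17+(-9)=8
$t1=4^13=9
$t0=(-9)|4=-9
$t1=9|12=13
$t4=13-(-9)=22
$t1=13-1=12
$t1=12-9=3
halt.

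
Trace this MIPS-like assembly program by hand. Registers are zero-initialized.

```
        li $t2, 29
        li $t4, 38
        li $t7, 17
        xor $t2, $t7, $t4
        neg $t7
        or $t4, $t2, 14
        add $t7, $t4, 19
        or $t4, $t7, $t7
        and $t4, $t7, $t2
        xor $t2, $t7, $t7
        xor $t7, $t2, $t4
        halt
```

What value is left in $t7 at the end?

$t2=29
$t4=38
$t7=17
$t2=17^38=55
$t7=-(17)=-17
$t4=55|14=63
$t7=63+19=82
$t4=82|82=82
$t4=82&55=18
$t2=82^82=0
$t7=0^18=18
halt.

18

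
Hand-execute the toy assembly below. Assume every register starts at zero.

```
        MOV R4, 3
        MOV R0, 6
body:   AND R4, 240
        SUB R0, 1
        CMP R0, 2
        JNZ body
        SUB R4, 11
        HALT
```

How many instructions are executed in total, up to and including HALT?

20

R4=3
R0=6
R4=3&240=0
R0=6-1=5
CMP R0, 2  (cmp 5,2)
JNZ body: taken
R4=0&240=0
R0=5-1=4
CMP R0, 2  (cmp 4,2)
JNZ body: taken
R4=0&240=0
R0=4-1=3
CMP R0, 2  (cmp 3,2)
JNZ body: taken
R4=0&240=0
R0=3-1=2
CMP R0, 2  (cmp 2,2)
JNZ body: not taken
R4=0-11=-11
halt.
Total executed instructions: 20.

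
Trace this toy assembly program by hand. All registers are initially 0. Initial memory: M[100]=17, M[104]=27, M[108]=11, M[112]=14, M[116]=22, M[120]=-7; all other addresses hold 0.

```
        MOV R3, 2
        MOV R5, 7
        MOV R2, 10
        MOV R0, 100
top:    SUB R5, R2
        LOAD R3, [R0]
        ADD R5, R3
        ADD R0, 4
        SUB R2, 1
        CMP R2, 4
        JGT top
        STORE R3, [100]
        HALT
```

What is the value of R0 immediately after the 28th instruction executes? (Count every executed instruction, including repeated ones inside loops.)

112

MOV R3, 2 → R3=2
MOV R5, 7 → R5=7
MOV R2, 10 → R2=10
MOV R0, 100 → R0=100
SUB R5, R2 → R5=7-10=-3
LOAD R3, [R0] → R3=M[100]=17
ADD R5, R3 → R5=(-3)+17=14
ADD R0, 4 → R0=100+4=104
SUB R2, 1 → R2=10-1=9
CMP R2, 4  (cmp 9,4)
JGT top: taken
SUB R5, R2 → R5=14-9=5
LOAD R3, [R0] → R3=M[104]=27
ADD R5, R3 → R5=5+27=32
ADD R0, 4 → R0=104+4=108
SUB R2, 1 → R2=9-1=8
CMP R2, 4  (cmp 8,4)
JGT top: taken
SUB R5, R2 → R5=32-8=24
LOAD R3, [R0] → R3=M[108]=11
ADD R5, R3 → R5=24+11=35
ADD R0, 4 → R0=108+4=112
SUB R2, 1 → R2=8-1=7
CMP R2, 4  (cmp 7,4)
JGT top: taken
SUB R5, R2 → R5=35-7=28
LOAD R3, [R0] → R3=M[112]=14
ADD R5, R3 → R5=28+14=42
After step 28: R0 = 112.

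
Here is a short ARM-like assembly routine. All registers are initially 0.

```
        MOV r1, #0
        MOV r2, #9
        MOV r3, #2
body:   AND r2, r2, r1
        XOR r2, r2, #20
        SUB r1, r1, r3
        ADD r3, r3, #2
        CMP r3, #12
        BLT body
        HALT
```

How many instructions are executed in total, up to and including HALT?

34

r1=0
r2=9
r3=2
r2=9&0=0
r2=0^20=20
r1=0-2=-2
r3=2+2=4
CMP r3, #12  (cmp 4,12)
BLT body: taken
r2=20&(-2)=20
r2=20^20=0
r1=(-2)-4=-6
r3=4+2=6
CMP r3, #12  (cmp 6,12)
BLT body: taken
r2=0&(-6)=0
r2=0^20=20
r1=(-6)-6=-12
r3=6+2=8
CMP r3, #12  (cmp 8,12)
BLT body: taken
r2=20&(-12)=20
r2=20^20=0
r1=(-12)-8=-20
r3=8+2=10
CMP r3, #12  (cmp 10,12)
BLT body: taken
r2=0&(-20)=0
r2=0^20=20
r1=(-20)-10=-30
r3=10+2=12
CMP r3, #12  (cmp 12,12)
BLT body: not taken
halt.
Total executed instructions: 34.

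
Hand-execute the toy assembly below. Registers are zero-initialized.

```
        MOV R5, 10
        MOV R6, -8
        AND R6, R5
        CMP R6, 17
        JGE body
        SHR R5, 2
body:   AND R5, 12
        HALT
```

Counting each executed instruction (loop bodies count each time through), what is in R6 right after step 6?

8

after MOV R5, 10: R5=10
after MOV R6, -8: R6=-8
after AND R6, R5: R6=(-8)&10=8
CMP R6, 17  (cmp 8,17)
JGE body: not taken
after SHR R5, 2: R5=10>>2=2
After step 6: R6 = 8.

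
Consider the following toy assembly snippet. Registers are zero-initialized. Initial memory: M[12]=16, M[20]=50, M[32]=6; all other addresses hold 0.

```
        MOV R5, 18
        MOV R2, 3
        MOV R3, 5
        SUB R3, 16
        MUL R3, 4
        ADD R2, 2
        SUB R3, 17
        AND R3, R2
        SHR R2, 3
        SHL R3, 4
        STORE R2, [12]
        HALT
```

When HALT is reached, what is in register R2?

0

MOV R5, 18 → R5=18
MOV R2, 3 → R2=3
MOV R3, 5 → R3=5
SUB R3, 16 → R3=5-16=-11
MUL R3, 4 → R3=(-11)*4=-44
ADD R2, 2 → R2=3+2=5
SUB R3, 17 → R3=(-44)-17=-61
AND R3, R2 → R3=(-61)&5=1
SHR R2, 3 → R2=5>>3=0
SHL R3, 4 → R3=1<<4=16
STORE R2, [12] → M[12]=0
halt.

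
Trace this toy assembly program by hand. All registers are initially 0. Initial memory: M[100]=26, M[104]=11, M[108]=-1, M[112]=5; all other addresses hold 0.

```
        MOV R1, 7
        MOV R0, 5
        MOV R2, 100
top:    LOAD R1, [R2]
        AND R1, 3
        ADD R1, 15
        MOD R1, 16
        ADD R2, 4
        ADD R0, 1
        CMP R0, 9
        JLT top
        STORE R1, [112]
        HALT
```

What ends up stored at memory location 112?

0

R1=7
R0=5
R2=100
R1=M[100]=26
R1=26&3=2
R1=2+15=17
R1=17%16=1
R2=100+4=104
R0=5+1=6
CMP R0, 9  (cmp 6,9)
JLT top: taken
R1=M[104]=11
R1=11&3=3
R1=3+15=18
R1=18%16=2
R2=104+4=108
R0=6+1=7
CMP R0, 9  (cmp 7,9)
JLT top: taken
R1=M[108]=-1
R1=(-1)&3=3
R1=3+15=18
R1=18%16=2
R2=108+4=112
R0=7+1=8
CMP R0, 9  (cmp 8,9)
JLT top: taken
R1=M[112]=5
R1=5&3=1
R1=1+15=16
R1=16%16=0
R2=112+4=116
R0=8+1=9
CMP R0, 9  (cmp 9,9)
JLT top: not taken
STORE R1, [112] → M[112]=0
halt.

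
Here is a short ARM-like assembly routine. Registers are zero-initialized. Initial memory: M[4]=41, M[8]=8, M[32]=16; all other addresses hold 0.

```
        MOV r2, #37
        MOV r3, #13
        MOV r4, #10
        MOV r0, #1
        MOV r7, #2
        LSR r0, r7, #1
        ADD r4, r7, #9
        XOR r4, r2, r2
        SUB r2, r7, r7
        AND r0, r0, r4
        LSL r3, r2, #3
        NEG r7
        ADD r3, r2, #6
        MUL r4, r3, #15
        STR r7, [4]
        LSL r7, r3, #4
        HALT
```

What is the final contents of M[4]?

-2

after MOV r2, #37: r2=37
after MOV r3, #13: r3=13
after MOV r4, #10: r4=10
after MOV r0, #1: r0=1
after MOV r7, #2: r7=2
after LSR r0, r7, #1: r0=2>>1=1
after ADD r4, r7, #9: r4=2+9=11
after XOR r4, r2, r2: r4=37^37=0
after SUB r2, r7, r7: r2=2-2=0
after AND r0, r0, r4: r0=1&0=0
after LSL r3, r2, #3: r3=0<<3=0
after NEG r7: r7=-(2)=-2
after ADD r3, r2, #6: r3=0+6=6
after MUL r4, r3, #15: r4=6*15=90
STR r7, [4] → M[4]=-2
after LSL r7, r3, #4: r7=6<<4=96
halt.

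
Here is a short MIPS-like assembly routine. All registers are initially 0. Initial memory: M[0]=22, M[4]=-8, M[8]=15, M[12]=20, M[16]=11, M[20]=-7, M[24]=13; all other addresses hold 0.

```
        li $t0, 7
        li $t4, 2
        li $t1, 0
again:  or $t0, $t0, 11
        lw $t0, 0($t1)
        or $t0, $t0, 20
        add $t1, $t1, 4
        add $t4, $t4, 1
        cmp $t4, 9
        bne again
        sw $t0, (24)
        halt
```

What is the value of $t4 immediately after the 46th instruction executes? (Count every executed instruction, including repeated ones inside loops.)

8

li $t0, 7 → $t0=7
li $t4, 2 → $t4=2
li $t1, 0 → $t1=0
or $t0, $t0, 11 → $t0=7|11=15
lw $t0, 0($t1) → $t0=M[0]=22
or $t0, $t0, 20 → $t0=22|20=22
add $t1, $t1, 4 → $t1=0+4=4
add $t4, $t4, 1 → $t4=2+1=3
cmp $t4, 9  (cmp 3,9)
bne again: taken
or $t0, $t0, 11 → $t0=22|11=31
lw $t0, 0($t1) → $t0=M[4]=-8
or $t0, $t0, 20 → $t0=(-8)|20=-4
add $t1, $t1, 4 → $t1=4+4=8
add $t4, $t4, 1 → $t4=3+1=4
cmp $t4, 9  (cmp 4,9)
bne again: taken
or $t0, $t0, 11 → $t0=(-4)|11=-1
lw $t0, 0($t1) → $t0=M[8]=15
or $t0, $t0, 20 → $t0=15|20=31
add $t1, $t1, 4 → $t1=8+4=12
add $t4, $t4, 1 → $t4=4+1=5
cmp $t4, 9  (cmp 5,9)
bne again: taken
or $t0, $t0, 11 → $t0=31|11=31
lw $t0, 0($t1) → $t0=M[12]=20
or $t0, $t0, 20 → $t0=20|20=20
add $t1, $t1, 4 → $t1=12+4=16
add $t4, $t4, 1 → $t4=5+1=6
cmp $t4, 9  (cmp 6,9)
bne again: taken
or $t0, $t0, 11 → $t0=20|11=31
lw $t0, 0($t1) → $t0=M[16]=11
or $t0, $t0, 20 → $t0=11|20=31
add $t1, $t1, 4 → $t1=16+4=20
add $t4, $t4, 1 → $t4=6+1=7
cmp $t4, 9  (cmp 7,9)
bne again: taken
or $t0, $t0, 11 → $t0=31|11=31
lw $t0, 0($t1) → $t0=M[20]=-7
or $t0, $t0, 20 → $t0=(-7)|20=-3
add $t1, $t1, 4 → $t1=20+4=24
add $t4, $t4, 1 → $t4=7+1=8
cmp $t4, 9  (cmp 8,9)
bne again: taken
or $t0, $t0, 11 → $t0=(-3)|11=-1
After step 46: $t4 = 8.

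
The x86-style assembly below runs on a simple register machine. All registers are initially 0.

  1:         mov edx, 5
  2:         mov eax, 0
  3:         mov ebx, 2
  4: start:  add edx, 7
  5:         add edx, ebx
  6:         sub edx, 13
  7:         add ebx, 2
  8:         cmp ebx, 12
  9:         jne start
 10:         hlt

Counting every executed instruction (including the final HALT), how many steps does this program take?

34

mov edx, 5 → edx=5
mov eax, 0 → eax=0
mov ebx, 2 → ebx=2
add edx, 7 → edx=5+7=12
add edx, ebx → edx=12+2=14
sub edx, 13 → edx=14-13=1
add ebx, 2 → ebx=2+2=4
cmp ebx, 12  (cmp 4,12)
jne start: taken
add edx, 7 → edx=1+7=8
add edx, ebx → edx=8+4=12
sub edx, 13 → edx=12-13=-1
add ebx, 2 → ebx=4+2=6
cmp ebx, 12  (cmp 6,12)
jne start: taken
add edx, 7 → edx=(-1)+7=6
add edx, ebx → edx=6+6=12
sub edx, 13 → edx=12-13=-1
add ebx, 2 → ebx=6+2=8
cmp ebx, 12  (cmp 8,12)
jne start: taken
add edx, 7 → edx=(-1)+7=6
add edx, ebx → edx=6+8=14
sub edx, 13 → edx=14-13=1
add ebx, 2 → ebx=8+2=10
cmp ebx, 12  (cmp 10,12)
jne start: taken
add edx, 7 → edx=1+7=8
add edx, ebx → edx=8+10=18
sub edx, 13 → edx=18-13=5
add ebx, 2 → ebx=10+2=12
cmp ebx, 12  (cmp 12,12)
jne start: not taken
halt.
Total executed instructions: 34.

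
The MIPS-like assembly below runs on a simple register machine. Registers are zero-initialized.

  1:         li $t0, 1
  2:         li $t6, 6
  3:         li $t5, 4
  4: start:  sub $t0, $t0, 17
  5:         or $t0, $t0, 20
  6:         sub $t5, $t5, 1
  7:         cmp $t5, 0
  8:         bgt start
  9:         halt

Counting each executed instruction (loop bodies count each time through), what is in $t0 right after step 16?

-10

after li $t0, 1: $t0=1
after li $t6, 6: $t6=6
after li $t5, 4: $t5=4
after sub $t0, $t0, 17: $t0=1-17=-16
after or $t0, $t0, 20: $t0=(-16)|20=-12
after sub $t5, $t5, 1: $t5=4-1=3
cmp $t5, 0  (cmp 3,0)
bgt start: taken
after sub $t0, $t0, 17: $t0=(-12)-17=-29
after or $t0, $t0, 20: $t0=(-29)|20=-9
after sub $t5, $t5, 1: $t5=3-1=2
cmp $t5, 0  (cmp 2,0)
bgt start: taken
after sub $t0, $t0, 17: $t0=(-9)-17=-26
after or $t0, $t0, 20: $t0=(-26)|20=-10
after sub $t5, $t5, 1: $t5=2-1=1
After step 16: $t0 = -10.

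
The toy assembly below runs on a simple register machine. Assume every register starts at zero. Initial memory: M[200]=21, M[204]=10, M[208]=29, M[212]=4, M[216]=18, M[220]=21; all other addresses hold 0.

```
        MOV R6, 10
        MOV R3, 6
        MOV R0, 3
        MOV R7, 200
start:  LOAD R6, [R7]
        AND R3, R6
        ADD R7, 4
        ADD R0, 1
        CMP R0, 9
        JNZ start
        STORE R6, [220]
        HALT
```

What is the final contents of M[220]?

21

R6=10
R3=6
R0=3
R7=200
R6=M[200]=21
R3=6&21=4
R7=200+4=204
R0=3+1=4
CMP R0, 9  (cmp 4,9)
JNZ start: taken
R6=M[204]=10
R3=4&10=0
R7=204+4=208
R0=4+1=5
CMP R0, 9  (cmp 5,9)
JNZ start: taken
R6=M[208]=29
R3=0&29=0
R7=208+4=212
R0=5+1=6
CMP R0, 9  (cmp 6,9)
JNZ start: taken
R6=M[212]=4
R3=0&4=0
R7=212+4=216
R0=6+1=7
CMP R0, 9  (cmp 7,9)
JNZ start: taken
R6=M[216]=18
R3=0&18=0
R7=216+4=220
R0=7+1=8
CMP R0, 9  (cmp 8,9)
JNZ start: taken
R6=M[220]=21
R3=0&21=0
R7=220+4=224
R0=8+1=9
CMP R0, 9  (cmp 9,9)
JNZ start: not taken
STORE R6, [220] → M[220]=21
halt.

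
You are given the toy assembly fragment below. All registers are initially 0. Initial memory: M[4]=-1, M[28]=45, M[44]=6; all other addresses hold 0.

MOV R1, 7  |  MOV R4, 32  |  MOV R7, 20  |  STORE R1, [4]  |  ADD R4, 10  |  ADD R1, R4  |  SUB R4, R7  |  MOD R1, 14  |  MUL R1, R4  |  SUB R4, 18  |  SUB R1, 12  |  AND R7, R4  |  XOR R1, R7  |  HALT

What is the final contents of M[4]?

R1=7
R4=32
R7=20
STORE R1, [4] → M[4]=7
R4=32+10=42
R1=7+42=49
R4=42-20=22
R1=49%14=7
R1=7*22=154
R4=22-18=4
R1=154-12=142
R7=20&4=4
R1=142^4=138
halt.

7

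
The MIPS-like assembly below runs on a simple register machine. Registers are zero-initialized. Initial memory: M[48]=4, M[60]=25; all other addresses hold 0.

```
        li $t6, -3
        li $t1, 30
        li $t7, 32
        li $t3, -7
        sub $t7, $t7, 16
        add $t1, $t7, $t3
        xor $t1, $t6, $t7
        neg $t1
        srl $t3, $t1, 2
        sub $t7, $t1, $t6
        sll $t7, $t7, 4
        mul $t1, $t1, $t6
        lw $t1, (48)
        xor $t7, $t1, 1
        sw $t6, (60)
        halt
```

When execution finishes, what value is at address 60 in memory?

-3

$t6=-3
$t1=30
$t7=32
$t3=-7
$t7=32-16=16
$t1=16+(-7)=9
$t1=(-3)^16=-19
$t1=-(-19)=19
$t3=19>>2=4
$t7=19-(-3)=22
$t7=22<<4=352
$t1=19*(-3)=-57
$t1=M[48]=4
$t7=4^1=5
sw $t6, (60) → M[60]=-3
halt.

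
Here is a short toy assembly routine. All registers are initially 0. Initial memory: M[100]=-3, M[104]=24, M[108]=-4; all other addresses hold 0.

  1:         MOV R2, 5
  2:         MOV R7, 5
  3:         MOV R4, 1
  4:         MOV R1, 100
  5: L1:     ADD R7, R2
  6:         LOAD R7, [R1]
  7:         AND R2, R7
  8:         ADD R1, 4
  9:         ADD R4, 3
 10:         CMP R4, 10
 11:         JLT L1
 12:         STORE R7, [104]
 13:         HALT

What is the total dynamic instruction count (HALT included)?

27

after MOV R2, 5: R2=5
after MOV R7, 5: R7=5
after MOV R4, 1: R4=1
after MOV R1, 100: R1=100
after ADD R7, R2: R7=5+5=10
after LOAD R7, [R1]: R7=M[100]=-3
after AND R2, R7: R2=5&(-3)=5
after ADD R1, 4: R1=100+4=104
after ADD R4, 3: R4=1+3=4
CMP R4, 10  (cmp 4,10)
JLT L1: taken
after ADD R7, R2: R7=(-3)+5=2
after LOAD R7, [R1]: R7=M[104]=24
after AND R2, R7: R2=5&24=0
after ADD R1, 4: R1=104+4=108
after ADD R4, 3: R4=4+3=7
CMP R4, 10  (cmp 7,10)
JLT L1: taken
after ADD R7, R2: R7=24+0=24
after LOAD R7, [R1]: R7=M[108]=-4
after AND R2, R7: R2=0&(-4)=0
after ADD R1, 4: R1=108+4=112
after ADD R4, 3: R4=7+3=10
CMP R4, 10  (cmp 10,10)
JLT L1: not taken
STORE R7, [104] → M[104]=-4
halt.
Total executed instructions: 27.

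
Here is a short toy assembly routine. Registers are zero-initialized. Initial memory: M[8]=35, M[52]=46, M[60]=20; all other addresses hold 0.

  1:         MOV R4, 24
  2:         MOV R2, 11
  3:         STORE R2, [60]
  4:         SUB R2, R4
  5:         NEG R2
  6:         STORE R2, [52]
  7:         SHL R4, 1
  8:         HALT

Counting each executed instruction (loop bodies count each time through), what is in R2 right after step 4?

R4=24
R2=11
STORE R2, [60] → M[60]=11
R2=11-24=-13
After step 4: R2 = -13.

-13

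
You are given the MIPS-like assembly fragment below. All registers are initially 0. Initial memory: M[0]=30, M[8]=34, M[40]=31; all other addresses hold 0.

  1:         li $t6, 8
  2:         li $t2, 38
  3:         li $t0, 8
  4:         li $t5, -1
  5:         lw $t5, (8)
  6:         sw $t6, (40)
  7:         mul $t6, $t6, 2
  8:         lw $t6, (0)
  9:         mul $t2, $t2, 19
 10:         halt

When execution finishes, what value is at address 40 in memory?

8

li $t6, 8 → $t6=8
li $t2, 38 → $t2=38
li $t0, 8 → $t0=8
li $t5, -1 → $t5=-1
lw $t5, (8) → $t5=M[8]=34
sw $t6, (40) → M[40]=8
mul $t6, $t6, 2 → $t6=8*2=16
lw $t6, (0) → $t6=M[0]=30
mul $t2, $t2, 19 → $t2=38*19=722
halt.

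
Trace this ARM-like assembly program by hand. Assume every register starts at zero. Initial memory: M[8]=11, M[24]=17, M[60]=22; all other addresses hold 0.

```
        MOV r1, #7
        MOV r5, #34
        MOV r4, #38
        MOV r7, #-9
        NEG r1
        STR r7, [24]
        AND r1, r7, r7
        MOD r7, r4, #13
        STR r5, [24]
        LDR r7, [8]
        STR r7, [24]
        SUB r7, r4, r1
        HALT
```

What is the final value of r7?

MOV r1, #7 → r1=7
MOV r5, #34 → r5=34
MOV r4, #38 → r4=38
MOV r7, #-9 → r7=-9
NEG r1 → r1=-(7)=-7
STR r7, [24] → M[24]=-9
AND r1, r7, r7 → r1=(-9)&(-9)=-9
MOD r7, r4, #13 → r7=38%13=12
STR r5, [24] → M[24]=34
LDR r7, [8] → r7=M[8]=11
STR r7, [24] → M[24]=11
SUB r7, r4, r1 → r7=38-(-9)=47
halt.

47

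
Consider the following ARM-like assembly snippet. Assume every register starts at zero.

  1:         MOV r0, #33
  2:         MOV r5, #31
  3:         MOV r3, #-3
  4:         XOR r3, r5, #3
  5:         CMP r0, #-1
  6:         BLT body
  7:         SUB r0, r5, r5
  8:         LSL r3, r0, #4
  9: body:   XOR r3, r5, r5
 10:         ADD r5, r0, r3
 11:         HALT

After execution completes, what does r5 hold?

after MOV r0, #33: r0=33
after MOV r5, #31: r5=31
after MOV r3, #-3: r3=-3
after XOR r3, r5, #3: r3=31^3=28
CMP r0, #-1  (cmp 33,-1)
BLT body: not taken
after SUB r0, r5, r5: r0=31-31=0
after LSL r3, r0, #4: r3=0<<4=0
after XOR r3, r5, r5: r3=31^31=0
after ADD r5, r0, r3: r5=0+0=0
halt.

0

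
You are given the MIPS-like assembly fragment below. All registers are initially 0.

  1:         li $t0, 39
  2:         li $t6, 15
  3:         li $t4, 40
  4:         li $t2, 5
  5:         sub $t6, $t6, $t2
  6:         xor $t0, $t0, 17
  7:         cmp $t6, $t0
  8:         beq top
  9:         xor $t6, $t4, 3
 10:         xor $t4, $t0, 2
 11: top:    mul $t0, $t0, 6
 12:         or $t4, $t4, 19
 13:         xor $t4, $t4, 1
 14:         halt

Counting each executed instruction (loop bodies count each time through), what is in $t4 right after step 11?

52

after li $t0, 39: $t0=39
after li $t6, 15: $t6=15
after li $t4, 40: $t4=40
after li $t2, 5: $t2=5
after sub $t6, $t6, $t2: $t6=15-5=10
after xor $t0, $t0, 17: $t0=39^17=54
cmp $t6, $t0  (cmp 10,54)
beq top: not taken
after xor $t6, $t4, 3: $t6=40^3=43
after xor $t4, $t0, 2: $t4=54^2=52
after mul $t0, $t0, 6: $t0=54*6=324
After step 11: $t4 = 52.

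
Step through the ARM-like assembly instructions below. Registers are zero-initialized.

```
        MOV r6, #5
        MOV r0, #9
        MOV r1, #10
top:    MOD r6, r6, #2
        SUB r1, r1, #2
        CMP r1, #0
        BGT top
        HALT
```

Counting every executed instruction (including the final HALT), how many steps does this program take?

24

r6=5
r0=9
r1=10
r6=5%2=1
r1=10-2=8
CMP r1, #0  (cmp 8,0)
BGT top: taken
r6=1%2=1
r1=8-2=6
CMP r1, #0  (cmp 6,0)
BGT top: taken
r6=1%2=1
r1=6-2=4
CMP r1, #0  (cmp 4,0)
BGT top: taken
r6=1%2=1
r1=4-2=2
CMP r1, #0  (cmp 2,0)
BGT top: taken
r6=1%2=1
r1=2-2=0
CMP r1, #0  (cmp 0,0)
BGT top: not taken
halt.
Total executed instructions: 24.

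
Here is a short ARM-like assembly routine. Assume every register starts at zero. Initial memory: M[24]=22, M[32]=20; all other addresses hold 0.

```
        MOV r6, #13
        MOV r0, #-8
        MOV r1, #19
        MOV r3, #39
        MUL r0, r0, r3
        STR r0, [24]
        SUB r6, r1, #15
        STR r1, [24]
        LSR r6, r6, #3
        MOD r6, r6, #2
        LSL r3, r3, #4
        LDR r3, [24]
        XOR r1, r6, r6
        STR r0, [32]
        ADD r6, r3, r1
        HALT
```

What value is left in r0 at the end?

r6=13
r0=-8
r1=19
r3=39
r0=(-8)*39=-312
STR r0, [24] → M[24]=-312
r6=19-15=4
STR r1, [24] → M[24]=19
r6=4>>3=0
r6=0%2=0
r3=39<<4=624
r3=M[24]=19
r1=0^0=0
STR r0, [32] → M[32]=-312
r6=19+0=19
halt.

-312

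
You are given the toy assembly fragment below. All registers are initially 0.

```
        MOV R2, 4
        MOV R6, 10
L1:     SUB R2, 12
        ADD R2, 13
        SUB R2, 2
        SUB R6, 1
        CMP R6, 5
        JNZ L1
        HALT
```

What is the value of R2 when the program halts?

MOV R2, 4 → R2=4
MOV R6, 10 → R6=10
SUB R2, 12 → R2=4-12=-8
ADD R2, 13 → R2=(-8)+13=5
SUB R2, 2 → R2=5-2=3
SUB R6, 1 → R6=10-1=9
CMP R6, 5  (cmp 9,5)
JNZ L1: taken
SUB R2, 12 → R2=3-12=-9
ADD R2, 13 → R2=(-9)+13=4
SUB R2, 2 → R2=4-2=2
SUB R6, 1 → R6=9-1=8
CMP R6, 5  (cmp 8,5)
JNZ L1: taken
SUB R2, 12 → R2=2-12=-10
ADD R2, 13 → R2=(-10)+13=3
SUB R2, 2 → R2=3-2=1
SUB R6, 1 → R6=8-1=7
CMP R6, 5  (cmp 7,5)
JNZ L1: taken
SUB R2, 12 → R2=1-12=-11
ADD R2, 13 → R2=(-11)+13=2
SUB R2, 2 → R2=2-2=0
SUB R6, 1 → R6=7-1=6
CMP R6, 5  (cmp 6,5)
JNZ L1: taken
SUB R2, 12 → R2=0-12=-12
ADD R2, 13 → R2=(-12)+13=1
SUB R2, 2 → R2=1-2=-1
SUB R6, 1 → R6=6-1=5
CMP R6, 5  (cmp 5,5)
JNZ L1: not taken
halt.

-1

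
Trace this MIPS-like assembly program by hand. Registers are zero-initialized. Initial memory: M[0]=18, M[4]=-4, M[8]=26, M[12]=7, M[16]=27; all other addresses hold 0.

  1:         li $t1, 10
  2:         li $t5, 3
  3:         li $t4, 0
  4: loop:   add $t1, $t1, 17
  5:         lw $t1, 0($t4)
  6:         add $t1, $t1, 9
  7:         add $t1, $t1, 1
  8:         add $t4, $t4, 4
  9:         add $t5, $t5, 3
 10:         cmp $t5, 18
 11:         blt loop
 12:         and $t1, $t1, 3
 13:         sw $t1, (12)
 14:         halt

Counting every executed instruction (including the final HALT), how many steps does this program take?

46

after li $t1, 10: $t1=10
after li $t5, 3: $t5=3
after li $t4, 0: $t4=0
after add $t1, $t1, 17: $t1=10+17=27
after lw $t1, 0($t4): $t1=M[0]=18
after add $t1, $t1, 9: $t1=18+9=27
after add $t1, $t1, 1: $t1=27+1=28
after add $t4, $t4, 4: $t4=0+4=4
after add $t5, $t5, 3: $t5=3+3=6
cmp $t5, 18  (cmp 6,18)
blt loop: taken
after add $t1, $t1, 17: $t1=28+17=45
after lw $t1, 0($t4): $t1=M[4]=-4
after add $t1, $t1, 9: $t1=(-4)+9=5
after add $t1, $t1, 1: $t1=5+1=6
after add $t4, $t4, 4: $t4=4+4=8
after add $t5, $t5, 3: $t5=6+3=9
cmp $t5, 18  (cmp 9,18)
blt loop: taken
after add $t1, $t1, 17: $t1=6+17=23
after lw $t1, 0($t4): $t1=M[8]=26
after add $t1, $t1, 9: $t1=26+9=35
after add $t1, $t1, 1: $t1=35+1=36
after add $t4, $t4, 4: $t4=8+4=12
after add $t5, $t5, 3: $t5=9+3=12
cmp $t5, 18  (cmp 12,18)
blt loop: taken
after add $t1, $t1, 17: $t1=36+17=53
after lw $t1, 0($t4): $t1=M[12]=7
after add $t1, $t1, 9: $t1=7+9=16
after add $t1, $t1, 1: $t1=16+1=17
after add $t4, $t4, 4: $t4=12+4=16
after add $t5, $t5, 3: $t5=12+3=15
cmp $t5, 18  (cmp 15,18)
blt loop: taken
after add $t1, $t1, 17: $t1=17+17=34
after lw $t1, 0($t4): $t1=M[16]=27
after add $t1, $t1, 9: $t1=27+9=36
after add $t1, $t1, 1: $t1=36+1=37
after add $t4, $t4, 4: $t4=16+4=20
after add $t5, $t5, 3: $t5=15+3=18
cmp $t5, 18  (cmp 18,18)
blt loop: not taken
after and $t1, $t1, 3: $t1=37&3=1
sw $t1, (12) → M[12]=1
halt.
Total executed instructions: 46.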